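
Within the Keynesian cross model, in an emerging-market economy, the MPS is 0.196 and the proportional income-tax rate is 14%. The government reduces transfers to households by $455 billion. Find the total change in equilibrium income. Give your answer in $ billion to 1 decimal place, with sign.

−$1,185.6 billion

MPC = 1 − MPS = 1 − 0.196 = 0.804.
The transfer change shifts disposable income by −$455 billion, so first-round consumption changes by c·ΔTR = 0.804 × (−$455 billion) = −$365.82 billion.
Expenditure multiplier = 1/(1 − c(1−t)) = 1/(1 − 0.804×0.86) = 1/0.30856 ≈ 3.241.
The transfer multiplier is c × k ≈ 2.606, so ΔY = k × (c·ΔTR) = (−$365.82 billion) / 0.30856 ≈ −$1,185.6 billion.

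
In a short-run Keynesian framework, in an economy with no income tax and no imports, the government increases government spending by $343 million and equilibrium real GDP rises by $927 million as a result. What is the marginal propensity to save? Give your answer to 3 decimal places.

Implied spending multiplier k = ΔY/ΔG = 927/343 ≈ 2.7026.
Since k = 1/(1 − MPC), MPC = 1 − 1/k = 1 − ΔG/ΔY = 1 − 343/927 ≈ 0.630.
MPS = 1 − MPC = 0.370.

0.370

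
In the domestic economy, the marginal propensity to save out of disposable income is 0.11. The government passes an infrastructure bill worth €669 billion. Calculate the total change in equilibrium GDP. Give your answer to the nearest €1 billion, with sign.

MPC = 1 − MPS = 1 − 0.11 = 0.89.
Expenditure multiplier = 1/(1 − MPC) = 1/(1 − 0.89) = 1/0.11 ≈ 9.091.
ΔY = k × ΔG = (+€669 billion) / 0.11 ≈ +€6,082 billion.

+€6,082 billion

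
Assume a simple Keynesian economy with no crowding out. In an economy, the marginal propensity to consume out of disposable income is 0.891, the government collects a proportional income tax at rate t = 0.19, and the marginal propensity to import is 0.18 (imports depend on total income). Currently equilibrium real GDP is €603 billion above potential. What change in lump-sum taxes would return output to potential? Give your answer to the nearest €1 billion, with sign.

Spending multiplier = 1/(1 − c(1−t) + m) = 1/(1 − 0.891×0.81 + 0.18) = 1/0.45829 ≈ 2.182.
Tax multiplier = −c·k = −0.891/0.45829 ≈ −1.944. Need ΔY = −€603 billion, so ΔT = ΔY/(−c·k) = −(−€603 billion) × 0.45829 / 0.891 ≈ +€310 billion.
The government should raise lump-sum taxes by €310 billion.

+€310 billion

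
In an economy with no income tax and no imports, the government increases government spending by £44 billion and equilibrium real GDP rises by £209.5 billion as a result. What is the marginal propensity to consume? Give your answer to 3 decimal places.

Implied spending multiplier k = ΔY/ΔG = 209.5/44 ≈ 4.7614.
Since k = 1/(1 − MPC), MPC = 1 − 1/k = 1 − ΔG/ΔY = 1 − 44/209.5 ≈ 0.790.

0.790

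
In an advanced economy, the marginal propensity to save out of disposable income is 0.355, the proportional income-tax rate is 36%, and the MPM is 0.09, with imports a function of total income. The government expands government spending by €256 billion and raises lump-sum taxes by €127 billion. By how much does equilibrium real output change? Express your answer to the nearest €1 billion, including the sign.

MPC = 1 − MPS = 1 − 0.355 = 0.645.
Expenditure multiplier = 1/(1 − c(1−t) + m) = 1/(1 − 0.645×0.64 + 0.09) = 1/0.6772 ≈ 1.477.
ΔG contributes k·ΔG = (+€256 billion) / 0.6772 ≈ +€378 billion.
ΔT of +€127 billion changes first-round spending by −c·ΔT = −€81.915 billion, contributing k·(−c·ΔT) = (−€81.915 billion) / 0.6772 ≈ −€121 billion.
Net ΔY = k(ΔG − c·ΔT) = (+€174.085 billion) / 0.6772 ≈ +€257 billion.

+€257 billion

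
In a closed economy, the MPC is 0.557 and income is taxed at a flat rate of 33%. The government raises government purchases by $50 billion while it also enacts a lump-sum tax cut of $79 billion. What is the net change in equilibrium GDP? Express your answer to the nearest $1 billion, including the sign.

Expenditure multiplier = 1/(1 − c(1−t)) = 1/(1 − 0.557×0.67) = 1/0.62681 ≈ 1.595.
ΔG contributes k·ΔG = (+$50 billion) / 0.62681 ≈ +$79.8 billion.
ΔT of −$79 billion changes first-round spending by −c·ΔT = +$44.003 billion, contributing k·(−c·ΔT) = (+$44.003 billion) / 0.62681 ≈ +$70.2 billion.
Net ΔY = k(ΔG − c·ΔT) = (+$94.003 billion) / 0.62681 ≈ +$150 billion.

+$150 billion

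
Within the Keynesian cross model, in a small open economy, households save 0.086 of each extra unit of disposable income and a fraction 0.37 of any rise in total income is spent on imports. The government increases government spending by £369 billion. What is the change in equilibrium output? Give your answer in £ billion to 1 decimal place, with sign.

+£809.2 billion

MPC = 1 − MPS = 1 − 0.086 = 0.914.
Expenditure multiplier = 1/(1 − c + m) = 1/(1 − 0.914 + 0.37) = 1/0.456 ≈ 2.193.
ΔY = k × ΔG = (+£369 billion) / 0.456 ≈ +£809.2 billion.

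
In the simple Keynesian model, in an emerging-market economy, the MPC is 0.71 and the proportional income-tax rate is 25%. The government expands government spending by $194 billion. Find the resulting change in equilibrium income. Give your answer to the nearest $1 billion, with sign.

Expenditure multiplier = 1/(1 − c(1−t)) = 1/(1 − 0.71×0.75) = 1/0.4675 ≈ 2.139.
ΔY = k × ΔG = (+$194 billion) / 0.4675 ≈ +$415 billion.

+$415 billion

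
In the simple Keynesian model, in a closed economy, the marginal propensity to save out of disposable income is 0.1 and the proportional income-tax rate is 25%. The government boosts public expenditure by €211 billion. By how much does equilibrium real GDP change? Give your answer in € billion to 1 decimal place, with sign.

+€649.2 billion

MPC = 1 − MPS = 1 − 0.1 = 0.9.
Government-spending multiplier = 1/(1 − c(1−t)) = 1/(1 − 0.9×0.75) = 1/0.325 ≈ 3.077.
ΔY = k × ΔG = (+€211 billion) / 0.325 ≈ +€649.2 billion.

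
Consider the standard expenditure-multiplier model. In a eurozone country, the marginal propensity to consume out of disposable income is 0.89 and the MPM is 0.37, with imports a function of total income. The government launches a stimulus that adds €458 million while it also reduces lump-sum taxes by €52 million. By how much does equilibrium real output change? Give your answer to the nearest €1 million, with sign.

Expenditure multiplier = 1/(1 − c + m) = 1/(1 − 0.89 + 0.37) = 1/0.48 ≈ 2.083.
ΔG contributes k·ΔG = (+€458 million) / 0.48 ≈ +€954.2 million.
ΔT of −€52 million changes first-round spending by −c·ΔT = +€46.28 million, contributing k·(−c·ΔT) = (+€46.28 million) / 0.48 ≈ +€96.4 million.
Net ΔY = k(ΔG − c·ΔT) = (+€504.28 million) / 0.48 ≈ +€1,051 million.

+€1,051 million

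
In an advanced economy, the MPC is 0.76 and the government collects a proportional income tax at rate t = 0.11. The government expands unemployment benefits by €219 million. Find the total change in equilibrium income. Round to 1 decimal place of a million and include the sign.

+€514.3 million

The transfer change shifts disposable income by +€219 million, so first-round consumption changes by c·ΔTR = 0.76 × (+€219 million) = +€166.44 million.
Expenditure multiplier = 1/(1 − c(1−t)) = 1/(1 − 0.76×0.89) = 1/0.3236 ≈ 3.09.
The transfer multiplier is c × k ≈ 2.349, so ΔY = k × (c·ΔTR) = (+€166.44 million) / 0.3236 ≈ +€514.3 million.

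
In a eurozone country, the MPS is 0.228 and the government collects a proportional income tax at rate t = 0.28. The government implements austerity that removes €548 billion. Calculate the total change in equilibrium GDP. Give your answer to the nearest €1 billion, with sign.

MPC = 1 − MPS = 1 − 0.228 = 0.772.
Spending multiplier = 1/(1 − c(1−t)) = 1/(1 − 0.772×0.72) = 1/0.44416 ≈ 2.251.
ΔY = k × ΔG = (−€548 billion) / 0.44416 ≈ −€1,234 billion.

−€1,234 billion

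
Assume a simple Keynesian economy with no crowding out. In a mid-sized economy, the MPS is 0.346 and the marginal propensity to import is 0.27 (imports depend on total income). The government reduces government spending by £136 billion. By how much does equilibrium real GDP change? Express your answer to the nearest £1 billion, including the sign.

MPC = 1 − MPS = 1 − 0.346 = 0.654.
Government-spending multiplier = 1/(1 − c + m) = 1/(1 − 0.654 + 0.27) = 1/0.616 ≈ 1.623.
ΔY = k × ΔG = (−£136 billion) / 0.616 ≈ −£221 billion.

−£221 billion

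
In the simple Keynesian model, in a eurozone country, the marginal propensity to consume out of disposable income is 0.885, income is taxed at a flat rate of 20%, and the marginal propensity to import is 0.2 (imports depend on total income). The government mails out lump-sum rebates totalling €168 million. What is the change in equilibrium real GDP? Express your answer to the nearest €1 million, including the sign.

A lump-sum tax change of −€168 million shifts disposable income by +€168 million; first-round consumption changes by −c × ΔT = −0.885 × (−€168 million) = +€148.68 million.
Expenditure multiplier = 1/(1 − c(1−t) + m) = 1/(1 − 0.885×0.8 + 0.2) = 1/0.492 ≈ 2.033.
The tax multiplier is −c × k ≈ −1.799, so ΔY = k × (−c·ΔT) = (+€148.68 million) / 0.492 ≈ +€302 million.

+€302 million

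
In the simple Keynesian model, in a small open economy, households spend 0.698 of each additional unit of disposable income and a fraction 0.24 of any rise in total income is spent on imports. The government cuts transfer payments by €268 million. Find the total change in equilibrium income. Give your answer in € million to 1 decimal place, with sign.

−€345.1 million

The transfer change shifts disposable income by −€268 million, so first-round consumption changes by c·ΔTR = 0.698 × (−€268 million) = −€187.064 million.
Expenditure multiplier = 1/(1 − c + m) = 1/(1 − 0.698 + 0.24) = 1/0.542 ≈ 1.845.
The transfer multiplier is c × k ≈ 1.288, so ΔY = k × (c·ΔTR) = (−€187.064 million) / 0.542 ≈ −€345.1 million.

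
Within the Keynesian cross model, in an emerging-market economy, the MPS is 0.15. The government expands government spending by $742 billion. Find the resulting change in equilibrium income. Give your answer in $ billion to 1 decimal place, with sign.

MPC = 1 − MPS = 1 − 0.15 = 0.85.
Government-spending multiplier = 1/(1 − MPC) = 1/(1 − 0.85) = 1/0.15 ≈ 6.667.
ΔY = k × ΔG = (+$742 billion) / 0.15 ≈ +$4,946.7 billion.

+$4,946.7 billion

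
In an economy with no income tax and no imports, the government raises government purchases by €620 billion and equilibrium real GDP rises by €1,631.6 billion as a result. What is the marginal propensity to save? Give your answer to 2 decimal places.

0.38

Implied spending multiplier k = ΔY/ΔG = 1,631.6/620 ≈ 2.6316.
Since k = 1/(1 − MPC), MPC = 1 − 1/k = 1 − ΔG/ΔY = 1 − 620/1,631.6 ≈ 0.62.
MPS = 1 − MPC = 0.38.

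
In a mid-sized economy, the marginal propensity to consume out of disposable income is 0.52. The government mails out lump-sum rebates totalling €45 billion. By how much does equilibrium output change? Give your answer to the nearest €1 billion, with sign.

+€49 billion

A lump-sum tax change of −€45 billion shifts disposable income by +€45 billion; first-round consumption changes by −c × ΔT = −0.52 × (−€45 billion) = +€23.4 billion.
Expenditure multiplier = 1/(1 − MPC) = 1/(1 − 0.52) = 1/0.48 ≈ 2.083.
The tax multiplier is −c × k ≈ −1.083, so ΔY = k × (−c·ΔT) = (+€23.4 billion) / 0.48 ≈ +€49 billion.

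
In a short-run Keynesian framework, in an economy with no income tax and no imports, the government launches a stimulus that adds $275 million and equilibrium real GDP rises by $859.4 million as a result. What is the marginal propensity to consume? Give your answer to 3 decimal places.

Implied spending multiplier k = ΔY/ΔG = 859.4/275 ≈ 3.1251.
Since k = 1/(1 − MPC), MPC = 1 − 1/k = 1 − ΔG/ΔY = 1 − 275/859.4 ≈ 0.680.

0.680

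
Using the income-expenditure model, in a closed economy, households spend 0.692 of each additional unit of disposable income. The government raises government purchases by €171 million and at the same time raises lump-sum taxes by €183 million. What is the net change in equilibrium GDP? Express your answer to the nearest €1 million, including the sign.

+€144 million

Expenditure multiplier = 1/(1 − MPC) = 1/(1 − 0.692) = 1/0.308 ≈ 3.247.
ΔG contributes k·ΔG = (+€171 million) / 0.308 ≈ +€555.2 million.
ΔT of +€183 million changes first-round spending by −c·ΔT = −€126.636 million, contributing k·(−c·ΔT) = (−€126.636 million) / 0.308 ≈ −€411.2 million.
Net ΔY = k(ΔG − c·ΔT) = (+€44.364 million) / 0.308 ≈ +€144 million.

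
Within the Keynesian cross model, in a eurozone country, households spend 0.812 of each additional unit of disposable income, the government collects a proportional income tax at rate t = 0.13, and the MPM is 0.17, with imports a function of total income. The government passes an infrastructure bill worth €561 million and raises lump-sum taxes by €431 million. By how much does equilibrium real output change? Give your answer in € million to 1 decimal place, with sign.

Expenditure multiplier = 1/(1 − c(1−t) + m) = 1/(1 − 0.812×0.87 + 0.17) = 1/0.46356 ≈ 2.157.
ΔG contributes k·ΔG = (+€561 million) / 0.46356 ≈ +€1,210.2 million.
ΔT of +€431 million changes first-round spending by −c·ΔT = −€349.972 million, contributing k·(−c·ΔT) = (−€349.972 million) / 0.46356 ≈ −€755 million.
Net ΔY = k(ΔG − c·ΔT) = (+€211.028 million) / 0.46356 ≈ +€455.2 million.

+€455.2 million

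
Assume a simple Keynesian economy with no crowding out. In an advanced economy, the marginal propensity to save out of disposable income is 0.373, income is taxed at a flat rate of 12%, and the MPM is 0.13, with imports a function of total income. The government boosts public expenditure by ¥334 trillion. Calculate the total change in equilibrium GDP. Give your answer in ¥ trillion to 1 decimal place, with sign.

+¥577.6 trillion

MPC = 1 − MPS = 1 − 0.373 = 0.627.
Government-spending multiplier = 1/(1 − c(1−t) + m) = 1/(1 − 0.627×0.88 + 0.13) = 1/0.57824 ≈ 1.729.
ΔY = k × ΔG = (+¥334 trillion) / 0.57824 ≈ +¥577.6 trillion.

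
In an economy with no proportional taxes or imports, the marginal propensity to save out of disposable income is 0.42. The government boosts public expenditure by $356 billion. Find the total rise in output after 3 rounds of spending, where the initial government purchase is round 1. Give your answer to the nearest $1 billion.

$682 billion

MPC = 1 − MPS = 1 − 0.42 = 0.58.
Round 1 adds ΔG = $356 billion; each later round is MPC = 0.58 times the previous.
After 3 rounds: 356 + 206.48 + 119.7584 = ΔG·(1 − c^3)/(1 − c) = 356 × (1 − 0.195112)/0.42 ≈ $682 billion.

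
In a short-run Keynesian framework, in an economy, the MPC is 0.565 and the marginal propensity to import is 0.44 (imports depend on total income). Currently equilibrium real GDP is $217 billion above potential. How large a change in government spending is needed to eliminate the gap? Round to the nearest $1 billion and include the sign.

−$190 billion

Spending multiplier = 1/(1 − c + m) = 1/(1 − 0.565 + 0.44) = 1/0.875 ≈ 1.143.
Need ΔY = −$217 billion, so ΔG = ΔY/k = (−$217 billion) × 0.875 ≈ −$190 billion.
The government should cut government spending by $190 billion.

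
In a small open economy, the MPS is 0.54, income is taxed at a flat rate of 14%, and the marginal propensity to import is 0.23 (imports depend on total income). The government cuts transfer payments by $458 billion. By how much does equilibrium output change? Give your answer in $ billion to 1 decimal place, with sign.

−$252.5 billion

MPC = 1 − MPS = 1 − 0.54 = 0.46.
The transfer change shifts disposable income by −$458 billion, so first-round consumption changes by c·ΔTR = 0.46 × (−$458 billion) = −$210.68 billion.
Expenditure multiplier = 1/(1 − c(1−t) + m) = 1/(1 − 0.46×0.86 + 0.23) = 1/0.8344 ≈ 1.198.
The transfer multiplier is c × k ≈ 0.551, so ΔY = k × (c·ΔTR) = (−$210.68 billion) / 0.8344 ≈ −$252.5 billion.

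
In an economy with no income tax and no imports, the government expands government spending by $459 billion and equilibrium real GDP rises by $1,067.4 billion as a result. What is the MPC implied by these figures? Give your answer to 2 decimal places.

Implied spending multiplier k = ΔY/ΔG = 1,067.4/459 ≈ 2.3255.
Since k = 1/(1 − MPC), MPC = 1 − 1/k = 1 − ΔG/ΔY = 1 − 459/1,067.4 ≈ 0.57.

0.57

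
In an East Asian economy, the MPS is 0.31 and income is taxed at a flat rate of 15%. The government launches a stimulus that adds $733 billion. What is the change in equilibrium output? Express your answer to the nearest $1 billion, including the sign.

MPC = 1 − MPS = 1 − 0.31 = 0.69.
Spending multiplier = 1/(1 − c(1−t)) = 1/(1 − 0.69×0.85) = 1/0.4135 ≈ 2.418.
ΔY = k × ΔG = (+$733 billion) / 0.4135 ≈ +$1,773 billion.

+$1,773 billion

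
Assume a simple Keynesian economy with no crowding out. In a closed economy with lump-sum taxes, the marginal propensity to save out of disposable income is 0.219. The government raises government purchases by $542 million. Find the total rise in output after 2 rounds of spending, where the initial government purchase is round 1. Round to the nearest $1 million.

MPC = 1 − MPS = 1 − 0.219 = 0.781.
Round 1 adds ΔG = $542 million; each later round is MPC = 0.781 times the previous.
After 2 rounds: 542 + 423.302 = ΔG·(1 − c^2)/(1 − c) = 542 × (1 − 0.609961)/0.219 ≈ $965 million.

$965 million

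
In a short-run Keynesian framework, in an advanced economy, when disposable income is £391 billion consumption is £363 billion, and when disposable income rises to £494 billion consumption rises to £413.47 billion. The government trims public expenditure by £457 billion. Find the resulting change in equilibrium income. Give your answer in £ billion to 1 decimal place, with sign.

MPC = ΔC/ΔYd = (413.47 − 363)/(494 − 391) = 50.47/103 = 0.49.
Spending multiplier = 1/(1 − MPC) = 1/(1 − 0.49) = 1/0.51 ≈ 1.961.
ΔY = k × ΔG = (−£457 billion) / 0.51 ≈ −£896.1 billion.

−£896.1 billion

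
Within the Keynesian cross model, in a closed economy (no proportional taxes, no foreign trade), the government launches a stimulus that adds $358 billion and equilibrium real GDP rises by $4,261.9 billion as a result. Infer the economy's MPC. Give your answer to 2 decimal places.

0.92

Implied spending multiplier k = ΔY/ΔG = 4,261.9/358 ≈ 11.9047.
Since k = 1/(1 − MPC), MPC = 1 − 1/k = 1 − ΔG/ΔY = 1 − 358/4,261.9 ≈ 0.92.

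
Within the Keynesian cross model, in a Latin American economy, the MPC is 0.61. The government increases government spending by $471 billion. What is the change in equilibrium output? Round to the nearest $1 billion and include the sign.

+$1,208 billion

Expenditure multiplier = 1/(1 − MPC) = 1/(1 − 0.61) = 1/0.39 ≈ 2.564.
ΔY = k × ΔG = (+$471 billion) / 0.39 ≈ +$1,208 billion.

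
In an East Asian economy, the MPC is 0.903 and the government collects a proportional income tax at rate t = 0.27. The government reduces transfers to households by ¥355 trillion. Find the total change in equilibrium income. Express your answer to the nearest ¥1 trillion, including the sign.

The transfer change shifts disposable income by −¥355 trillion, so first-round consumption changes by c·ΔTR = 0.903 × (−¥355 trillion) = −¥320.565 trillion.
Expenditure multiplier = 1/(1 − c(1−t)) = 1/(1 − 0.903×0.73) = 1/0.34081 ≈ 2.934.
The transfer multiplier is c × k ≈ 2.65, so ΔY = k × (c·ΔTR) = (−¥320.565 trillion) / 0.34081 ≈ −¥941 trillion.

−¥941 trillion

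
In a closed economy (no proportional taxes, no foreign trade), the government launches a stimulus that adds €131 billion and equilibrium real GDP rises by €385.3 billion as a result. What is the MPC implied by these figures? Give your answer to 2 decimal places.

Implied spending multiplier k = ΔY/ΔG = 385.3/131 ≈ 2.9412.
Since k = 1/(1 − MPC), MPC = 1 − 1/k = 1 − ΔG/ΔY = 1 − 131/385.3 ≈ 0.66.

0.66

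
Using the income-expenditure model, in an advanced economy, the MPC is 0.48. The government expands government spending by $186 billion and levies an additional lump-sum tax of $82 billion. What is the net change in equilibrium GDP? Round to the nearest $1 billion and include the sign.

Expenditure multiplier = 1/(1 − MPC) = 1/(1 − 0.48) = 1/0.52 ≈ 1.923.
ΔG contributes k·ΔG = (+$186 billion) / 0.52 ≈ +$357.7 billion.
ΔT of +$82 billion changes first-round spending by −c·ΔT = −$39.36 billion, contributing k·(−c·ΔT) = (−$39.36 billion) / 0.52 ≈ −$75.7 billion.
Net ΔY = k(ΔG − c·ΔT) = (+$146.64 billion) / 0.52 = +$282 billion.

+$282 billion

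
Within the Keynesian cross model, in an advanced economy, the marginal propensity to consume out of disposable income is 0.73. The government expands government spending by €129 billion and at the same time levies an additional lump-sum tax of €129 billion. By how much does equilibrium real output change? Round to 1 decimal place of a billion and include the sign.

+€129.0 billion

Expenditure multiplier = 1/(1 − MPC) = 1/(1 − 0.73) = 1/0.27 ≈ 3.704.
ΔG contributes k·ΔG = (+€129 billion) / 0.27 ≈ +€477.8 billion.
ΔT of +€129 billion changes first-round spending by −c·ΔT = −€94.17 billion, contributing k·(−c·ΔT) = (−€94.17 billion) / 0.27 ≈ −€348.8 billion.
With ΔG = ΔT and no other leakages, the balanced-budget multiplier is 1, so ΔY = ΔG = +€129 billion.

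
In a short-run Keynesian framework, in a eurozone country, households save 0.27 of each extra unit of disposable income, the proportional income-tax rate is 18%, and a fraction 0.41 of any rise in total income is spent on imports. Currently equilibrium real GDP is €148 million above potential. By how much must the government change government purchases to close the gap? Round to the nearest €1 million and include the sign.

MPC = 1 − MPS = 1 − 0.27 = 0.73.
Spending multiplier = 1/(1 − c(1−t) + m) = 1/(1 − 0.73×0.82 + 0.41) = 1/0.8114 ≈ 1.232.
Need ΔY = −€148 million, so ΔG = ΔY/k = (−€148 million) × 0.8114 ≈ −€120 million.
The government should cut government purchases by €120 million.

−€120 million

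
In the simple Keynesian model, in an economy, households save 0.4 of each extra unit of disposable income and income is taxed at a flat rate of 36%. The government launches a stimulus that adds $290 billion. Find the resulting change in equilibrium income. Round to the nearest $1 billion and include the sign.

MPC = 1 − MPS = 1 − 0.4 = 0.6.
Government-spending multiplier = 1/(1 − c(1−t)) = 1/(1 − 0.6×0.64) = 1/0.616 ≈ 1.623.
ΔY = k × ΔG = (+$290 billion) / 0.616 ≈ +$471 billion.

+$471 billion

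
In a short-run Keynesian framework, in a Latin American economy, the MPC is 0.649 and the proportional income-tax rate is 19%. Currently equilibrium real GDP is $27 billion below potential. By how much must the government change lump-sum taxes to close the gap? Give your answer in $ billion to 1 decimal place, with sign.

Spending multiplier = 1/(1 − c(1−t)) = 1/(1 − 0.649×0.81) = 1/0.47431 ≈ 2.108.
Tax multiplier = −c·k = −0.649/0.47431 ≈ −1.368. Need ΔY = +$27 billion, so ΔT = ΔY/(−c·k) = −(+$27 billion) × 0.47431 / 0.649 ≈ −$19.7 billion.
The government should cut lump-sum taxes by $19.7 billion.

−$19.7 billion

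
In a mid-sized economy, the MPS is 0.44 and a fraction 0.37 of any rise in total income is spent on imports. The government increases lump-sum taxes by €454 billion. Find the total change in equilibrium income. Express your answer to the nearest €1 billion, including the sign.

MPC = 1 − MPS = 1 − 0.44 = 0.56.
A lump-sum tax change of +€454 billion shifts disposable income by −€454 billion; first-round consumption changes by −c × ΔT = −0.56 × (+€454 billion) = −€254.24 billion.
Expenditure multiplier = 1/(1 − c + m) = 1/(1 − 0.56 + 0.37) = 1/0.81 ≈ 1.235.
The tax multiplier is −c × k ≈ −0.691, so ΔY = k × (−c·ΔT) = (−€254.24 billion) / 0.81 ≈ −€314 billion.

−€314 billion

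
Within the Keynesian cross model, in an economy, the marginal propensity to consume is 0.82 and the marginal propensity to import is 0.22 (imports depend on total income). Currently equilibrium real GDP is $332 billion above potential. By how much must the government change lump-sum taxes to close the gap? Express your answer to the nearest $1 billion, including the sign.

+$162 billion

Spending multiplier = 1/(1 − c + m) = 1/(1 − 0.82 + 0.22) = 1/0.4 = 2.5.
Tax multiplier = −c·k = −0.82/0.4 = −2.05. Need ΔY = −$332 billion, so ΔT = ΔY/(−c·k) = −(−$332 billion) × 0.4 / 0.82 ≈ +$162 billion.
The government should raise lump-sum taxes by $162 billion.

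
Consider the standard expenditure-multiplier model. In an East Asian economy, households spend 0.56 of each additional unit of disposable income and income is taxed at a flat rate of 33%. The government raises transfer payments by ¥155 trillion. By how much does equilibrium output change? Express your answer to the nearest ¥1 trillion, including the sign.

+¥139 trillion

The transfer change shifts disposable income by +¥155 trillion, so first-round consumption changes by c·ΔTR = 0.56 × (+¥155 trillion) = +¥86.8 trillion.
Expenditure multiplier = 1/(1 − c(1−t)) = 1/(1 − 0.56×0.67) = 1/0.6248 ≈ 1.601.
The transfer multiplier is c × k ≈ 0.896, so ΔY = k × (c·ΔTR) = (+¥86.8 trillion) / 0.6248 ≈ +¥139 trillion.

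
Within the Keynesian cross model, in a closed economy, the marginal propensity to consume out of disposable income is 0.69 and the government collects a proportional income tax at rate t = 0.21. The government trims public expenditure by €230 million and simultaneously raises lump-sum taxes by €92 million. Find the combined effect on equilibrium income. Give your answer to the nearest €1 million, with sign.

Expenditure multiplier = 1/(1 − c(1−t)) = 1/(1 − 0.69×0.79) = 1/0.4549 ≈ 2.198.
ΔG contributes k·ΔG = (−€230 million) / 0.4549 ≈ −€505.6 million.
ΔT of +€92 million changes first-round spending by −c·ΔT = −€63.48 million, contributing k·(−c·ΔT) = (−€63.48 million) / 0.4549 ≈ −€139.5 million.
Net ΔY = k(ΔG − c·ΔT) = (−€293.48 million) / 0.4549 ≈ −€645 million.

−€645 million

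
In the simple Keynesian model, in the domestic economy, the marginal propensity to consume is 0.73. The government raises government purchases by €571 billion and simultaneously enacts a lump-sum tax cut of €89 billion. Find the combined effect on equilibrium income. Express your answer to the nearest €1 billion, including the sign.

Expenditure multiplier = 1/(1 − MPC) = 1/(1 − 0.73) = 1/0.27 ≈ 3.704.
ΔG contributes k·ΔG = (+€571 billion) / 0.27 ≈ +€2,114.8 billion.
ΔT of −€89 billion changes first-round spending by −c·ΔT = +€64.97 billion, contributing k·(−c·ΔT) = (+€64.97 billion) / 0.27 ≈ +€240.6 billion.
Net ΔY = k(ΔG − c·ΔT) = (+€635.97 billion) / 0.27 ≈ +€2,355 billion.

+€2,355 billion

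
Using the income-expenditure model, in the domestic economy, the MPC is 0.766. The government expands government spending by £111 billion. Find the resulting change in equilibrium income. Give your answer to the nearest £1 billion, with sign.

Spending multiplier = 1/(1 − MPC) = 1/(1 − 0.766) = 1/0.234 ≈ 4.274.
ΔY = k × ΔG = (+£111 billion) / 0.234 ≈ +£474 billion.

+£474 billion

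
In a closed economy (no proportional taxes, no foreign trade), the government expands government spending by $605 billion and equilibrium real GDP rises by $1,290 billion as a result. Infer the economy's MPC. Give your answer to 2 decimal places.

0.53

Implied spending multiplier k = ΔY/ΔG = 1,290/605 ≈ 2.1322.
Since k = 1/(1 − MPC), MPC = 1 − 1/k = 1 − ΔG/ΔY = 1 − 605/1,290 ≈ 0.53.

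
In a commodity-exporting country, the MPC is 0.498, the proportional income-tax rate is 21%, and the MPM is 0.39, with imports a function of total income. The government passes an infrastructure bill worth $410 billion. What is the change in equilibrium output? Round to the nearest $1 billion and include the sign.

Expenditure multiplier = 1/(1 − c(1−t) + m) = 1/(1 − 0.498×0.79 + 0.39) = 1/0.99658 ≈ 1.003.
ΔY = k × ΔG = (+$410 billion) / 0.99658 ≈ +$411 billion.

+$411 billion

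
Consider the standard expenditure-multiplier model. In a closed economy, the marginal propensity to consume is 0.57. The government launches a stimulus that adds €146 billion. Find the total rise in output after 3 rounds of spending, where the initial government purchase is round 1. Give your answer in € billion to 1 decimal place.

Round 1 adds ΔG = €146 billion; each later round is MPC = 0.57 times the previous.
After 3 rounds: 146 + 83.22 + 47.4354 = ΔG·(1 − c^3)/(1 − c) = 146 × (1 − 0.185193)/0.43 ≈ €276.7 billion.

€276.7 billion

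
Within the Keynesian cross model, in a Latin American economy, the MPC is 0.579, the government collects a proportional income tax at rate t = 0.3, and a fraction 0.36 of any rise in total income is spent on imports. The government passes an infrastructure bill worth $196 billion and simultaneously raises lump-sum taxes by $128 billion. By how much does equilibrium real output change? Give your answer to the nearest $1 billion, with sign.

Expenditure multiplier = 1/(1 − c(1−t) + m) = 1/(1 − 0.579×0.7 + 0.36) = 1/0.9547 ≈ 1.047.
ΔG contributes k·ΔG = (+$196 billion) / 0.9547 ≈ +$205.3 billion.
ΔT of +$128 billion changes first-round spending by −c·ΔT = −$74.112 billion, contributing k·(−c·ΔT) = (−$74.112 billion) / 0.9547 ≈ −$77.6 billion.
Net ΔY = k(ΔG − c·ΔT) = (+$121.888 billion) / 0.9547 ≈ +$128 billion.

+$128 billion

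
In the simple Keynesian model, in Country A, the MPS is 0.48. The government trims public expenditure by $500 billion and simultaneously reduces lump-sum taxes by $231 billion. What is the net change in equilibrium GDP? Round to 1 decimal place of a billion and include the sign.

−$791.4 billion

MPC = 1 − MPS = 1 − 0.48 = 0.52.
Expenditure multiplier = 1/(1 − MPC) = 1/(1 − 0.52) = 1/0.48 ≈ 2.083.
ΔG contributes k·ΔG = (−$500 billion) / 0.48 ≈ −$1,041.7 billion.
ΔT of −$231 billion changes first-round spending by −c·ΔT = +$120.12 billion, contributing k·(−c·ΔT) = (+$120.12 billion) / 0.48 ≈ +$250.3 billion.
Net ΔY = k(ΔG − c·ΔT) = (−$379.88 billion) / 0.48 ≈ −$791.4 billion.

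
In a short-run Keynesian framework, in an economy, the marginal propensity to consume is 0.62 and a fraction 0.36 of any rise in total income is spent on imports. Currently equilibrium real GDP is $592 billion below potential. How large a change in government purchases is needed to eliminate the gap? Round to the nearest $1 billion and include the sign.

Spending multiplier = 1/(1 − c + m) = 1/(1 − 0.62 + 0.36) = 1/0.74 ≈ 1.351.
Need ΔY = +$592 billion, so ΔG = ΔY/k = (+$592 billion) × 0.74 ≈ +$438 billion.
The government should increase government purchases by $438 billion.

+$438 billion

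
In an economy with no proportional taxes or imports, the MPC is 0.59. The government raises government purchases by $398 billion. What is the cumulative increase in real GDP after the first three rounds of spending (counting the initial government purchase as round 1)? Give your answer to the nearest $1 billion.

Round 1 adds ΔG = $398 billion; each later round is MPC = 0.59 times the previous.
After 3 rounds: 398 + 234.82 + 138.5438 = ΔG·(1 − c^3)/(1 − c) = 398 × (1 − 0.205379)/0.41 ≈ $771 billion.

$771 billion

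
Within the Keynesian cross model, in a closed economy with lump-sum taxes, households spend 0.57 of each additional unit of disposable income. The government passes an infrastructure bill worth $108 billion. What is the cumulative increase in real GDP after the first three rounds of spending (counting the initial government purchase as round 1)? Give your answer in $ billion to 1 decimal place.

$204.6 billion

Round 1 adds ΔG = $108 billion; each later round is MPC = 0.57 times the previous.
After 3 rounds: 108 + 61.56 + 35.0892 = ΔG·(1 − c^3)/(1 − c) = 108 × (1 − 0.185193)/0.43 ≈ $204.6 billion.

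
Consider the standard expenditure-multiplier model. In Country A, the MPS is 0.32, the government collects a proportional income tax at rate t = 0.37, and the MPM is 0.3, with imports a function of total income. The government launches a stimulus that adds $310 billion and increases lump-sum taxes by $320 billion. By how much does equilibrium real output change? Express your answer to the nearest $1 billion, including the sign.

MPC = 1 − MPS = 1 − 0.32 = 0.68.
Expenditure multiplier = 1/(1 − c(1−t) + m) = 1/(1 − 0.68×0.63 + 0.3) = 1/0.8716 ≈ 1.147.
ΔG contributes k·ΔG = (+$310 billion) / 0.8716 ≈ +$355.7 billion.
ΔT of +$320 billion changes first-round spending by −c·ΔT = −$217.6 billion, contributing k·(−c·ΔT) = (−$217.6 billion) / 0.8716 ≈ −$249.7 billion.
Net ΔY = k(ΔG − c·ΔT) = (+$92.4 billion) / 0.8716 ≈ +$106 billion.

+$106 billion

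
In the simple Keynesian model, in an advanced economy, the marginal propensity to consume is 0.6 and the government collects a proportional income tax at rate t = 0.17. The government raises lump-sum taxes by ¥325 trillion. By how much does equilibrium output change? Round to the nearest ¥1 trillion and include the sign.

−¥388 trillion

A lump-sum tax change of +¥325 trillion shifts disposable income by −¥325 trillion; first-round consumption changes by −c × ΔT = −0.6 × (+¥325 trillion) = −¥195 trillion.
Expenditure multiplier = 1/(1 − c(1−t)) = 1/(1 − 0.6×0.83) = 1/0.502 ≈ 1.992.
The tax multiplier is −c × k ≈ −1.195, so ΔY = k × (−c·ΔT) = (−¥195 trillion) / 0.502 ≈ −¥388 trillion.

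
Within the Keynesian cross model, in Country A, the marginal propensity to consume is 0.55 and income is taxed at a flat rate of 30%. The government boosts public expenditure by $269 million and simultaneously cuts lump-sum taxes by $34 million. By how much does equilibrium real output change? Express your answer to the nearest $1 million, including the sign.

Expenditure multiplier = 1/(1 − c(1−t)) = 1/(1 − 0.55×0.7) = 1/0.615 ≈ 1.626.
ΔG contributes k·ΔG = (+$269 million) / 0.615 ≈ +$437.4 million.
ΔT of −$34 million changes first-round spending by −c·ΔT = +$18.7 million, contributing k·(−c·ΔT) = (+$18.7 million) / 0.615 ≈ +$30.4 million.
Net ΔY = k(ΔG − c·ΔT) = (+$287.7 million) / 0.615 ≈ +$468 million.

+$468 million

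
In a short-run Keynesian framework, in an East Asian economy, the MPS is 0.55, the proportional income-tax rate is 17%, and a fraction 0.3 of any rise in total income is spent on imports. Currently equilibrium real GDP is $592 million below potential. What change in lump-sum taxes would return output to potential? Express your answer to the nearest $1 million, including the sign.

MPC = 1 − MPS = 1 − 0.55 = 0.45.
Spending multiplier = 1/(1 − c(1−t) + m) = 1/(1 − 0.45×0.83 + 0.3) = 1/0.9265 ≈ 1.079.
Tax multiplier = −c·k = −0.45/0.9265 ≈ −0.486. Need ΔY = +$592 million, so ΔT = ΔY/(−c·k) = −(+$592 million) × 0.9265 / 0.45 ≈ −$1,219 million.
The government should cut lump-sum taxes by $1,219 million.

−$1,219 million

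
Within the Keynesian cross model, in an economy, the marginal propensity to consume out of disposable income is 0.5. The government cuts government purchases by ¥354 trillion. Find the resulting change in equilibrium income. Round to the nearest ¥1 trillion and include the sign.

Expenditure multiplier = 1/(1 − MPC) = 1/(1 − 0.5) = 1/0.5 = 2.
ΔY = k × ΔG = (−¥354 trillion) / 0.5 = −¥708 trillion.

−¥708 trillion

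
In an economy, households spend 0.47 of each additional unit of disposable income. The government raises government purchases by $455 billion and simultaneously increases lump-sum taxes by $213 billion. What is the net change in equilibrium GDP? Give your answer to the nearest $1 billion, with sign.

+$670 billion

Expenditure multiplier = 1/(1 − MPC) = 1/(1 − 0.47) = 1/0.53 ≈ 1.887.
ΔG contributes k·ΔG = (+$455 billion) / 0.53 ≈ +$858.5 billion.
ΔT of +$213 billion changes first-round spending by −c·ΔT = −$100.11 billion, contributing k·(−c·ΔT) = (−$100.11 billion) / 0.53 ≈ −$188.9 billion.
Net ΔY = k(ΔG − c·ΔT) = (+$354.89 billion) / 0.53 ≈ +$670 billion.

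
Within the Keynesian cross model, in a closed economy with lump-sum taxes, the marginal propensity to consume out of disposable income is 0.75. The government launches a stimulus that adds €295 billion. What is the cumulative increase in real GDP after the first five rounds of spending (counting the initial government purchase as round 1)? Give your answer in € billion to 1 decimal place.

Round 1 adds ΔG = €295 billion; each later round is MPC = 0.75 times the previous.
After 5 rounds: 295 + 221.25 + 165.9375 + 124.453125 + 93.33984375 = ΔG·(1 − c^5)/(1 − c) = 295 × (1 − 0.2373046875)/0.25 ≈ €900 billion.

€900.0 billion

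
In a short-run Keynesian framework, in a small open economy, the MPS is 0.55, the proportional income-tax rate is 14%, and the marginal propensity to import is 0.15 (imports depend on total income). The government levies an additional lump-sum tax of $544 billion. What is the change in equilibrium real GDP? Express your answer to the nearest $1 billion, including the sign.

−$321 billion

MPC = 1 − MPS = 1 − 0.55 = 0.45.
A lump-sum tax change of +$544 billion shifts disposable income by −$544 billion; first-round consumption changes by −c × ΔT = −0.45 × (+$544 billion) = −$244.8 billion.
Expenditure multiplier = 1/(1 − c(1−t) + m) = 1/(1 − 0.45×0.86 + 0.15) = 1/0.763 ≈ 1.311.
The tax multiplier is −c × k ≈ −0.59, so ΔY = k × (−c·ΔT) = (−$244.8 billion) / 0.763 ≈ −$321 billion.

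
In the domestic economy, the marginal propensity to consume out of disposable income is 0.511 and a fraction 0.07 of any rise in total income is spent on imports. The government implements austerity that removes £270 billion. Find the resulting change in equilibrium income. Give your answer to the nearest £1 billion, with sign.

−£483 billion

Expenditure multiplier = 1/(1 − c + m) = 1/(1 − 0.511 + 0.07) = 1/0.559 ≈ 1.789.
ΔY = k × ΔG = (−£270 billion) / 0.559 ≈ −£483 billion.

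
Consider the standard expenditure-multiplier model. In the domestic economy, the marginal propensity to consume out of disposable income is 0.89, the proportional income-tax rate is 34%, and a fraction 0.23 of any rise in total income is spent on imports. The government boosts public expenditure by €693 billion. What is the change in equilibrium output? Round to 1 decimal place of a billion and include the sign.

Spending multiplier = 1/(1 − c(1−t) + m) = 1/(1 − 0.89×0.66 + 0.23) = 1/0.6426 ≈ 1.556.
ΔY = k × ΔG = (+€693 billion) / 0.6426 ≈ +€1,078.4 billion.

+€1,078.4 billion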